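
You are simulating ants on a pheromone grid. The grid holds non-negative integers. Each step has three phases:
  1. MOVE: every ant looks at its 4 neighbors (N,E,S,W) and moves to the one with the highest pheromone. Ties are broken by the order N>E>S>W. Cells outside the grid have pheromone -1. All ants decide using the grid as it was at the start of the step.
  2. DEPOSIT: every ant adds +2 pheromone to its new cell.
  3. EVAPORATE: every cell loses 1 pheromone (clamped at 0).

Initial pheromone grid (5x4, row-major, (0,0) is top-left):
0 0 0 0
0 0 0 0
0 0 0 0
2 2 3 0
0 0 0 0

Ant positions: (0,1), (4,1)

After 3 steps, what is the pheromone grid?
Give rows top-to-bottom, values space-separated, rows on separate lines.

After step 1: ants at (0,2),(3,1)
  0 0 1 0
  0 0 0 0
  0 0 0 0
  1 3 2 0
  0 0 0 0
After step 2: ants at (0,3),(3,2)
  0 0 0 1
  0 0 0 0
  0 0 0 0
  0 2 3 0
  0 0 0 0
After step 3: ants at (1,3),(3,1)
  0 0 0 0
  0 0 0 1
  0 0 0 0
  0 3 2 0
  0 0 0 0

0 0 0 0
0 0 0 1
0 0 0 0
0 3 2 0
0 0 0 0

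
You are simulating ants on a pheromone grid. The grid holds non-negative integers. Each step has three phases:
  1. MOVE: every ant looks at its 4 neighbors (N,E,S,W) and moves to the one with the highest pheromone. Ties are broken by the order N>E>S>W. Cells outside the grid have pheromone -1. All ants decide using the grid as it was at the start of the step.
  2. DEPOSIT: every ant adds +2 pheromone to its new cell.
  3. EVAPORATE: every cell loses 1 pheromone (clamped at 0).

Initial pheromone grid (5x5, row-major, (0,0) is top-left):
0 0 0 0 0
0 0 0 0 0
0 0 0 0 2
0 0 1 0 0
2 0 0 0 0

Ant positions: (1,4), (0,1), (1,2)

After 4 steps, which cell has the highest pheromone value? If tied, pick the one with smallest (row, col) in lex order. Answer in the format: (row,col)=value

Answer: (0,3)=5

Derivation:
Step 1: ant0:(1,4)->S->(2,4) | ant1:(0,1)->E->(0,2) | ant2:(1,2)->N->(0,2)
  grid max=3 at (0,2)
Step 2: ant0:(2,4)->N->(1,4) | ant1:(0,2)->E->(0,3) | ant2:(0,2)->E->(0,3)
  grid max=3 at (0,3)
Step 3: ant0:(1,4)->S->(2,4) | ant1:(0,3)->W->(0,2) | ant2:(0,3)->W->(0,2)
  grid max=5 at (0,2)
Step 4: ant0:(2,4)->N->(1,4) | ant1:(0,2)->E->(0,3) | ant2:(0,2)->E->(0,3)
  grid max=5 at (0,3)
Final grid:
  0 0 4 5 0
  0 0 0 0 1
  0 0 0 0 2
  0 0 0 0 0
  0 0 0 0 0
Max pheromone 5 at (0,3)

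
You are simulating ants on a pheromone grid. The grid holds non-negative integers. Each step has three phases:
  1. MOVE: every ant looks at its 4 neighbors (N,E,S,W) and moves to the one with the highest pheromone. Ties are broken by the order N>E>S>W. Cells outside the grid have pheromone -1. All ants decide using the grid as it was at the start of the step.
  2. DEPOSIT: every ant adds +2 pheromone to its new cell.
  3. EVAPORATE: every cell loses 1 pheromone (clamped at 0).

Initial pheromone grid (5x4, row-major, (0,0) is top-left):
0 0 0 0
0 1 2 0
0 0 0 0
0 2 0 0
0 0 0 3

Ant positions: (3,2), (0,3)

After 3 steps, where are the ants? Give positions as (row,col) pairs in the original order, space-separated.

Step 1: ant0:(3,2)->W->(3,1) | ant1:(0,3)->S->(1,3)
  grid max=3 at (3,1)
Step 2: ant0:(3,1)->N->(2,1) | ant1:(1,3)->W->(1,2)
  grid max=2 at (1,2)
Step 3: ant0:(2,1)->S->(3,1) | ant1:(1,2)->N->(0,2)
  grid max=3 at (3,1)

(3,1) (0,2)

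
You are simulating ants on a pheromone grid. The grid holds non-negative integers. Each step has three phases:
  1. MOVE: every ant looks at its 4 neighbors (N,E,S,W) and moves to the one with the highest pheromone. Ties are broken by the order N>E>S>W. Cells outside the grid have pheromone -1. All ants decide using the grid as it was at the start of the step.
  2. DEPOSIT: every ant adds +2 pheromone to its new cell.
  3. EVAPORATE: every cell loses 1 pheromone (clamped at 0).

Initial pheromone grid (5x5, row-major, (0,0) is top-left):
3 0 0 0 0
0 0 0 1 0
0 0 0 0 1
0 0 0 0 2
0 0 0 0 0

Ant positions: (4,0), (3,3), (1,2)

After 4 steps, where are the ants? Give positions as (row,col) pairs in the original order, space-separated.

Step 1: ant0:(4,0)->N->(3,0) | ant1:(3,3)->E->(3,4) | ant2:(1,2)->E->(1,3)
  grid max=3 at (3,4)
Step 2: ant0:(3,0)->N->(2,0) | ant1:(3,4)->N->(2,4) | ant2:(1,3)->N->(0,3)
  grid max=2 at (3,4)
Step 3: ant0:(2,0)->N->(1,0) | ant1:(2,4)->S->(3,4) | ant2:(0,3)->S->(1,3)
  grid max=3 at (3,4)
Step 4: ant0:(1,0)->N->(0,0) | ant1:(3,4)->N->(2,4) | ant2:(1,3)->N->(0,3)
  grid max=2 at (3,4)

(0,0) (2,4) (0,3)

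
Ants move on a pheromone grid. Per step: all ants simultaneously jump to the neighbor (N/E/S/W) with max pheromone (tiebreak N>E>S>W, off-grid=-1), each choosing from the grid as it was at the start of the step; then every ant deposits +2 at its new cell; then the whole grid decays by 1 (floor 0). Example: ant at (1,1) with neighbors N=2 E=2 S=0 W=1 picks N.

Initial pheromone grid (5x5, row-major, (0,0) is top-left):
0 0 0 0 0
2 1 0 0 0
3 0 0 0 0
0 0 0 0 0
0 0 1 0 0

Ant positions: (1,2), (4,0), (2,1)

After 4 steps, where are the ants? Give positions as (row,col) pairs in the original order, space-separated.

Step 1: ant0:(1,2)->W->(1,1) | ant1:(4,0)->N->(3,0) | ant2:(2,1)->W->(2,0)
  grid max=4 at (2,0)
Step 2: ant0:(1,1)->W->(1,0) | ant1:(3,0)->N->(2,0) | ant2:(2,0)->N->(1,0)
  grid max=5 at (2,0)
Step 3: ant0:(1,0)->S->(2,0) | ant1:(2,0)->N->(1,0) | ant2:(1,0)->S->(2,0)
  grid max=8 at (2,0)
Step 4: ant0:(2,0)->N->(1,0) | ant1:(1,0)->S->(2,0) | ant2:(2,0)->N->(1,0)
  grid max=9 at (2,0)

(1,0) (2,0) (1,0)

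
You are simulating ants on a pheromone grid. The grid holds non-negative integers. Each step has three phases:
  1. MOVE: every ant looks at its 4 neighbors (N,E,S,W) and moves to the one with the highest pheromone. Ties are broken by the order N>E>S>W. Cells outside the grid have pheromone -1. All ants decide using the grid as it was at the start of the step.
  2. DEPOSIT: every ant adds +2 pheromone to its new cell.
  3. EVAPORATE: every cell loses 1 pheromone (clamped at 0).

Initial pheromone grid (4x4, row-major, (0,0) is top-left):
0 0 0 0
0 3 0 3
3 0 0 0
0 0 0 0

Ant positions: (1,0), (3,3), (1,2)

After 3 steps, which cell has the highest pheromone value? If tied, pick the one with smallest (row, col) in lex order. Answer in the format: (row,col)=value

Step 1: ant0:(1,0)->E->(1,1) | ant1:(3,3)->N->(2,3) | ant2:(1,2)->E->(1,3)
  grid max=4 at (1,1)
Step 2: ant0:(1,1)->N->(0,1) | ant1:(2,3)->N->(1,3) | ant2:(1,3)->S->(2,3)
  grid max=5 at (1,3)
Step 3: ant0:(0,1)->S->(1,1) | ant1:(1,3)->S->(2,3) | ant2:(2,3)->N->(1,3)
  grid max=6 at (1,3)
Final grid:
  0 0 0 0
  0 4 0 6
  0 0 0 3
  0 0 0 0
Max pheromone 6 at (1,3)

Answer: (1,3)=6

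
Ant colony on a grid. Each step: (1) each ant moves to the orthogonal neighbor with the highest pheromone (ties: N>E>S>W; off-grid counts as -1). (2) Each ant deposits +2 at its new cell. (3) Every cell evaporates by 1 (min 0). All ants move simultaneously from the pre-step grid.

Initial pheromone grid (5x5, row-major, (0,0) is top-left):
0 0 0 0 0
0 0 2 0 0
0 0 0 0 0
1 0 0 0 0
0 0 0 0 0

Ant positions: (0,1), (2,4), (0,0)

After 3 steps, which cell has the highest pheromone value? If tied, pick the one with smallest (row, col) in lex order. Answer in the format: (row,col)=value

Step 1: ant0:(0,1)->E->(0,2) | ant1:(2,4)->N->(1,4) | ant2:(0,0)->E->(0,1)
  grid max=1 at (0,1)
Step 2: ant0:(0,2)->S->(1,2) | ant1:(1,4)->N->(0,4) | ant2:(0,1)->E->(0,2)
  grid max=2 at (0,2)
Step 3: ant0:(1,2)->N->(0,2) | ant1:(0,4)->S->(1,4) | ant2:(0,2)->S->(1,2)
  grid max=3 at (0,2)
Final grid:
  0 0 3 0 0
  0 0 3 0 1
  0 0 0 0 0
  0 0 0 0 0
  0 0 0 0 0
Max pheromone 3 at (0,2)

Answer: (0,2)=3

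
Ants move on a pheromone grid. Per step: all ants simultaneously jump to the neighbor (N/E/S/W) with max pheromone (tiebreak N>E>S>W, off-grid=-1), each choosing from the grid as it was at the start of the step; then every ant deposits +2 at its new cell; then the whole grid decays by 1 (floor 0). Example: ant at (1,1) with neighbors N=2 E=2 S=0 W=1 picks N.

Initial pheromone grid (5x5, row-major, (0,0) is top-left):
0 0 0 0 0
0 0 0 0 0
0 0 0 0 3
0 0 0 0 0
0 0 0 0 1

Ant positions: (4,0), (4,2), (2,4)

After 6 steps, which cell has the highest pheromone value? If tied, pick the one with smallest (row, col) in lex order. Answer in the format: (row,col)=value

Step 1: ant0:(4,0)->N->(3,0) | ant1:(4,2)->N->(3,2) | ant2:(2,4)->N->(1,4)
  grid max=2 at (2,4)
Step 2: ant0:(3,0)->N->(2,0) | ant1:(3,2)->N->(2,2) | ant2:(1,4)->S->(2,4)
  grid max=3 at (2,4)
Step 3: ant0:(2,0)->N->(1,0) | ant1:(2,2)->N->(1,2) | ant2:(2,4)->N->(1,4)
  grid max=2 at (2,4)
Step 4: ant0:(1,0)->N->(0,0) | ant1:(1,2)->N->(0,2) | ant2:(1,4)->S->(2,4)
  grid max=3 at (2,4)
Step 5: ant0:(0,0)->E->(0,1) | ant1:(0,2)->E->(0,3) | ant2:(2,4)->N->(1,4)
  grid max=2 at (2,4)
Step 6: ant0:(0,1)->E->(0,2) | ant1:(0,3)->E->(0,4) | ant2:(1,4)->S->(2,4)
  grid max=3 at (2,4)
Final grid:
  0 0 1 0 1
  0 0 0 0 0
  0 0 0 0 3
  0 0 0 0 0
  0 0 0 0 0
Max pheromone 3 at (2,4)

Answer: (2,4)=3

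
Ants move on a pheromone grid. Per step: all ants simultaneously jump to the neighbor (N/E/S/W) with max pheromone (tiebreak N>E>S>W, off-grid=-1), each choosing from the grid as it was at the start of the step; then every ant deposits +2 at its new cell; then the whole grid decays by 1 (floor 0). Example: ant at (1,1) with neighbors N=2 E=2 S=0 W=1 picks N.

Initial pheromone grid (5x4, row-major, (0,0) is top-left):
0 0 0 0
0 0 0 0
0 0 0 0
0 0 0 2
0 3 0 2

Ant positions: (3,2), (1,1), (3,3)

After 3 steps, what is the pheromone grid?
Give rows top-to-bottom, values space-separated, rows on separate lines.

After step 1: ants at (3,3),(0,1),(4,3)
  0 1 0 0
  0 0 0 0
  0 0 0 0
  0 0 0 3
  0 2 0 3
After step 2: ants at (4,3),(0,2),(3,3)
  0 0 1 0
  0 0 0 0
  0 0 0 0
  0 0 0 4
  0 1 0 4
After step 3: ants at (3,3),(0,3),(4,3)
  0 0 0 1
  0 0 0 0
  0 0 0 0
  0 0 0 5
  0 0 0 5

0 0 0 1
0 0 0 0
0 0 0 0
0 0 0 5
0 0 0 5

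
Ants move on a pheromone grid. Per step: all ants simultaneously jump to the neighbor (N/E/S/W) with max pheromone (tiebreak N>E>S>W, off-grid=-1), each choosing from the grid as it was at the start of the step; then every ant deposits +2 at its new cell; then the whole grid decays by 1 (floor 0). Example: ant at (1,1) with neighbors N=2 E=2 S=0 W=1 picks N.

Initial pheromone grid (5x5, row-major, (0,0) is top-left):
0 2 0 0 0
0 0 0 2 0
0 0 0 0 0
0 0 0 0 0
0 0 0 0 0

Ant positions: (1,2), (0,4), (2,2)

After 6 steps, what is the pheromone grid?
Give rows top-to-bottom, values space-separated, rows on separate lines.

After step 1: ants at (1,3),(1,4),(1,2)
  0 1 0 0 0
  0 0 1 3 1
  0 0 0 0 0
  0 0 0 0 0
  0 0 0 0 0
After step 2: ants at (1,4),(1,3),(1,3)
  0 0 0 0 0
  0 0 0 6 2
  0 0 0 0 0
  0 0 0 0 0
  0 0 0 0 0
After step 3: ants at (1,3),(1,4),(1,4)
  0 0 0 0 0
  0 0 0 7 5
  0 0 0 0 0
  0 0 0 0 0
  0 0 0 0 0
After step 4: ants at (1,4),(1,3),(1,3)
  0 0 0 0 0
  0 0 0 10 6
  0 0 0 0 0
  0 0 0 0 0
  0 0 0 0 0
After step 5: ants at (1,3),(1,4),(1,4)
  0 0 0 0 0
  0 0 0 11 9
  0 0 0 0 0
  0 0 0 0 0
  0 0 0 0 0
After step 6: ants at (1,4),(1,3),(1,3)
  0 0 0 0 0
  0 0 0 14 10
  0 0 0 0 0
  0 0 0 0 0
  0 0 0 0 0

0 0 0 0 0
0 0 0 14 10
0 0 0 0 0
0 0 0 0 0
0 0 0 0 0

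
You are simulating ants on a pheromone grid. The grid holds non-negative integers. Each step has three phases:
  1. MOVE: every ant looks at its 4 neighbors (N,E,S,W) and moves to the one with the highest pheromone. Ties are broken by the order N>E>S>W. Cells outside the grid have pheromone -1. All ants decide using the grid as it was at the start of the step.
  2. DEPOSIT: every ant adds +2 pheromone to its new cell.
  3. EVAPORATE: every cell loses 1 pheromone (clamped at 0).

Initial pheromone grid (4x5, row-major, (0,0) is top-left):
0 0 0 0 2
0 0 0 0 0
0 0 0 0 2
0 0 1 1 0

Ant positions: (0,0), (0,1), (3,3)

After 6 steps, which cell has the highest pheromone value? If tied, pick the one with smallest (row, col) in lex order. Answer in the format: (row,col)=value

Step 1: ant0:(0,0)->E->(0,1) | ant1:(0,1)->E->(0,2) | ant2:(3,3)->W->(3,2)
  grid max=2 at (3,2)
Step 2: ant0:(0,1)->E->(0,2) | ant1:(0,2)->W->(0,1) | ant2:(3,2)->N->(2,2)
  grid max=2 at (0,1)
Step 3: ant0:(0,2)->W->(0,1) | ant1:(0,1)->E->(0,2) | ant2:(2,2)->S->(3,2)
  grid max=3 at (0,1)
Step 4: ant0:(0,1)->E->(0,2) | ant1:(0,2)->W->(0,1) | ant2:(3,2)->N->(2,2)
  grid max=4 at (0,1)
Step 5: ant0:(0,2)->W->(0,1) | ant1:(0,1)->E->(0,2) | ant2:(2,2)->S->(3,2)
  grid max=5 at (0,1)
Step 6: ant0:(0,1)->E->(0,2) | ant1:(0,2)->W->(0,1) | ant2:(3,2)->N->(2,2)
  grid max=6 at (0,1)
Final grid:
  0 6 6 0 0
  0 0 0 0 0
  0 0 1 0 0
  0 0 1 0 0
Max pheromone 6 at (0,1)

Answer: (0,1)=6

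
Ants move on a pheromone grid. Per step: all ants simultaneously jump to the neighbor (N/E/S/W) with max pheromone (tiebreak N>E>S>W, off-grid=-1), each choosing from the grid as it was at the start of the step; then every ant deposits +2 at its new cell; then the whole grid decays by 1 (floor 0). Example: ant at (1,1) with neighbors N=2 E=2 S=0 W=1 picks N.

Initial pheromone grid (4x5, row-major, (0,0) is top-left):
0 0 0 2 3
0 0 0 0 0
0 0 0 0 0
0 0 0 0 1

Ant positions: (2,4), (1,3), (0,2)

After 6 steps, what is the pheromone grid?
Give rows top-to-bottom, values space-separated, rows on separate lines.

After step 1: ants at (3,4),(0,3),(0,3)
  0 0 0 5 2
  0 0 0 0 0
  0 0 0 0 0
  0 0 0 0 2
After step 2: ants at (2,4),(0,4),(0,4)
  0 0 0 4 5
  0 0 0 0 0
  0 0 0 0 1
  0 0 0 0 1
After step 3: ants at (3,4),(0,3),(0,3)
  0 0 0 7 4
  0 0 0 0 0
  0 0 0 0 0
  0 0 0 0 2
After step 4: ants at (2,4),(0,4),(0,4)
  0 0 0 6 7
  0 0 0 0 0
  0 0 0 0 1
  0 0 0 0 1
After step 5: ants at (3,4),(0,3),(0,3)
  0 0 0 9 6
  0 0 0 0 0
  0 0 0 0 0
  0 0 0 0 2
After step 6: ants at (2,4),(0,4),(0,4)
  0 0 0 8 9
  0 0 0 0 0
  0 0 0 0 1
  0 0 0 0 1

0 0 0 8 9
0 0 0 0 0
0 0 0 0 1
0 0 0 0 1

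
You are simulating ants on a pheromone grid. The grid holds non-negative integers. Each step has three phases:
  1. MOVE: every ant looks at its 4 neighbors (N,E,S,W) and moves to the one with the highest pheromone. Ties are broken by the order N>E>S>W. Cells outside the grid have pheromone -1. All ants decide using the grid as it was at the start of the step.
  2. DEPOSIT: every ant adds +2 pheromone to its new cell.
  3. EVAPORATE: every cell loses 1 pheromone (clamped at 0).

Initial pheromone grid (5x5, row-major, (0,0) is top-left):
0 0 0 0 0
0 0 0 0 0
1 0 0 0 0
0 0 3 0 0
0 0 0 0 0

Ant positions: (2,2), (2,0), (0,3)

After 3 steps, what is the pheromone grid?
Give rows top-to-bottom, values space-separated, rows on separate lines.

After step 1: ants at (3,2),(1,0),(0,4)
  0 0 0 0 1
  1 0 0 0 0
  0 0 0 0 0
  0 0 4 0 0
  0 0 0 0 0
After step 2: ants at (2,2),(0,0),(1,4)
  1 0 0 0 0
  0 0 0 0 1
  0 0 1 0 0
  0 0 3 0 0
  0 0 0 0 0
After step 3: ants at (3,2),(0,1),(0,4)
  0 1 0 0 1
  0 0 0 0 0
  0 0 0 0 0
  0 0 4 0 0
  0 0 0 0 0

0 1 0 0 1
0 0 0 0 0
0 0 0 0 0
0 0 4 0 0
0 0 0 0 0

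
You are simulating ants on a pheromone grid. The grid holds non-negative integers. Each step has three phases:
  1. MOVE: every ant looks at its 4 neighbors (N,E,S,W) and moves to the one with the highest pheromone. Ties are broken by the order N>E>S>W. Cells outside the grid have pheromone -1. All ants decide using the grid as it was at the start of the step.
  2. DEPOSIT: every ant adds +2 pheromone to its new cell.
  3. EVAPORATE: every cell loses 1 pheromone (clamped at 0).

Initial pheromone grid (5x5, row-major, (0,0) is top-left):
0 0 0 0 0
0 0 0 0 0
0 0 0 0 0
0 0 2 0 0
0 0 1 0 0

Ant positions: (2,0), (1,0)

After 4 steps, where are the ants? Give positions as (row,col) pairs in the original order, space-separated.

Step 1: ant0:(2,0)->N->(1,0) | ant1:(1,0)->N->(0,0)
  grid max=1 at (0,0)
Step 2: ant0:(1,0)->N->(0,0) | ant1:(0,0)->S->(1,0)
  grid max=2 at (0,0)
Step 3: ant0:(0,0)->S->(1,0) | ant1:(1,0)->N->(0,0)
  grid max=3 at (0,0)
Step 4: ant0:(1,0)->N->(0,0) | ant1:(0,0)->S->(1,0)
  grid max=4 at (0,0)

(0,0) (1,0)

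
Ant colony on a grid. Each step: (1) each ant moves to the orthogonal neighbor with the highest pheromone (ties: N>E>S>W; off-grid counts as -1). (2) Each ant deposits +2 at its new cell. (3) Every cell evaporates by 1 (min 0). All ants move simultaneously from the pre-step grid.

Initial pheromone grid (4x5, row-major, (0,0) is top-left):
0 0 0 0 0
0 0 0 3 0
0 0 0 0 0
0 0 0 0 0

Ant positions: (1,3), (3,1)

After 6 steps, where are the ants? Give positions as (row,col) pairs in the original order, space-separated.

Step 1: ant0:(1,3)->N->(0,3) | ant1:(3,1)->N->(2,1)
  grid max=2 at (1,3)
Step 2: ant0:(0,3)->S->(1,3) | ant1:(2,1)->N->(1,1)
  grid max=3 at (1,3)
Step 3: ant0:(1,3)->N->(0,3) | ant1:(1,1)->N->(0,1)
  grid max=2 at (1,3)
Step 4: ant0:(0,3)->S->(1,3) | ant1:(0,1)->E->(0,2)
  grid max=3 at (1,3)
Step 5: ant0:(1,3)->N->(0,3) | ant1:(0,2)->E->(0,3)
  grid max=3 at (0,3)
Step 6: ant0:(0,3)->S->(1,3) | ant1:(0,3)->S->(1,3)
  grid max=5 at (1,3)

(1,3) (1,3)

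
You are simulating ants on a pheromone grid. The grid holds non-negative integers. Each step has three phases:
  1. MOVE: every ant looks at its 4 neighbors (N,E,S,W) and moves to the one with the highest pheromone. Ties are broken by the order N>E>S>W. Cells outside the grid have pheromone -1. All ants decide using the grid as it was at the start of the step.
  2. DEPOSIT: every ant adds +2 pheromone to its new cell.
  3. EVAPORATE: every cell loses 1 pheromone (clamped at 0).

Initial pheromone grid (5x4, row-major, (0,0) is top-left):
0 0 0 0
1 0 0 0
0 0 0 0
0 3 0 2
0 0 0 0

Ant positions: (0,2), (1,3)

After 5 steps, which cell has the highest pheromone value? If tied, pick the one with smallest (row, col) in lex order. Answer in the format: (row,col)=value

Step 1: ant0:(0,2)->E->(0,3) | ant1:(1,3)->N->(0,3)
  grid max=3 at (0,3)
Step 2: ant0:(0,3)->S->(1,3) | ant1:(0,3)->S->(1,3)
  grid max=3 at (1,3)
Step 3: ant0:(1,3)->N->(0,3) | ant1:(1,3)->N->(0,3)
  grid max=5 at (0,3)
Step 4: ant0:(0,3)->S->(1,3) | ant1:(0,3)->S->(1,3)
  grid max=5 at (1,3)
Step 5: ant0:(1,3)->N->(0,3) | ant1:(1,3)->N->(0,3)
  grid max=7 at (0,3)
Final grid:
  0 0 0 7
  0 0 0 4
  0 0 0 0
  0 0 0 0
  0 0 0 0
Max pheromone 7 at (0,3)

Answer: (0,3)=7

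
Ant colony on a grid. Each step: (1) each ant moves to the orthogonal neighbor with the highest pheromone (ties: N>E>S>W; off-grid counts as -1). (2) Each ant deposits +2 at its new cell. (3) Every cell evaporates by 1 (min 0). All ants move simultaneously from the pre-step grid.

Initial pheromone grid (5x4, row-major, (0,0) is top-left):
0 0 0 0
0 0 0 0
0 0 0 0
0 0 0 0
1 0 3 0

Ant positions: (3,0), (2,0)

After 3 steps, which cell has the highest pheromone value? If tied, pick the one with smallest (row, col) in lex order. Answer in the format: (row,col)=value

Answer: (4,0)=2

Derivation:
Step 1: ant0:(3,0)->S->(4,0) | ant1:(2,0)->N->(1,0)
  grid max=2 at (4,0)
Step 2: ant0:(4,0)->N->(3,0) | ant1:(1,0)->N->(0,0)
  grid max=1 at (0,0)
Step 3: ant0:(3,0)->S->(4,0) | ant1:(0,0)->E->(0,1)
  grid max=2 at (4,0)
Final grid:
  0 1 0 0
  0 0 0 0
  0 0 0 0
  0 0 0 0
  2 0 0 0
Max pheromone 2 at (4,0)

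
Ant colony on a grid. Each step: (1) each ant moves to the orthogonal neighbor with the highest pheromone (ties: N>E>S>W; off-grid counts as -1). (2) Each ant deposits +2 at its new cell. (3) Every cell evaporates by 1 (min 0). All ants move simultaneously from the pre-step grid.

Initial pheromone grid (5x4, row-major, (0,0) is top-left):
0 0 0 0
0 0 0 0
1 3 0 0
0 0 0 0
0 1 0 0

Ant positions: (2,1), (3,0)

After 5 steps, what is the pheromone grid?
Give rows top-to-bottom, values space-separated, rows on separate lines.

After step 1: ants at (2,0),(2,0)
  0 0 0 0
  0 0 0 0
  4 2 0 0
  0 0 0 0
  0 0 0 0
After step 2: ants at (2,1),(2,1)
  0 0 0 0
  0 0 0 0
  3 5 0 0
  0 0 0 0
  0 0 0 0
After step 3: ants at (2,0),(2,0)
  0 0 0 0
  0 0 0 0
  6 4 0 0
  0 0 0 0
  0 0 0 0
After step 4: ants at (2,1),(2,1)
  0 0 0 0
  0 0 0 0
  5 7 0 0
  0 0 0 0
  0 0 0 0
After step 5: ants at (2,0),(2,0)
  0 0 0 0
  0 0 0 0
  8 6 0 0
  0 0 0 0
  0 0 0 0

0 0 0 0
0 0 0 0
8 6 0 0
0 0 0 0
0 0 0 0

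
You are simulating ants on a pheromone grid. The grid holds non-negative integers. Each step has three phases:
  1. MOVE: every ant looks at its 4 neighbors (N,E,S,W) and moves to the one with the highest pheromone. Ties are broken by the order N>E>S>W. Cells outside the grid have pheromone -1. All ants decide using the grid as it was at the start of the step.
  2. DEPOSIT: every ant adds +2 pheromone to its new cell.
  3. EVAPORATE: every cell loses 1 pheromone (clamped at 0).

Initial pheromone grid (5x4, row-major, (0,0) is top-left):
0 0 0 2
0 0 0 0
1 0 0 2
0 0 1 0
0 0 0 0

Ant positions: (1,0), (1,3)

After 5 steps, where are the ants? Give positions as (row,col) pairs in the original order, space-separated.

Step 1: ant0:(1,0)->S->(2,0) | ant1:(1,3)->N->(0,3)
  grid max=3 at (0,3)
Step 2: ant0:(2,0)->N->(1,0) | ant1:(0,3)->S->(1,3)
  grid max=2 at (0,3)
Step 3: ant0:(1,0)->S->(2,0) | ant1:(1,3)->N->(0,3)
  grid max=3 at (0,3)
Step 4: ant0:(2,0)->N->(1,0) | ant1:(0,3)->S->(1,3)
  grid max=2 at (0,3)
Step 5: ant0:(1,0)->S->(2,0) | ant1:(1,3)->N->(0,3)
  grid max=3 at (0,3)

(2,0) (0,3)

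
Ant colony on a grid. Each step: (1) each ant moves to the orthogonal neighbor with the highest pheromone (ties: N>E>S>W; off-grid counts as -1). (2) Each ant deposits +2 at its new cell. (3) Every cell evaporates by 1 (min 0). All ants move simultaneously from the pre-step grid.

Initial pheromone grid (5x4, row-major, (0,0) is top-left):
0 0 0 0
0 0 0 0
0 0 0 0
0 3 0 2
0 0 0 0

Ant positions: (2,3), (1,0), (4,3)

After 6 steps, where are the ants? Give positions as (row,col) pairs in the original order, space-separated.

Step 1: ant0:(2,3)->S->(3,3) | ant1:(1,0)->N->(0,0) | ant2:(4,3)->N->(3,3)
  grid max=5 at (3,3)
Step 2: ant0:(3,3)->N->(2,3) | ant1:(0,0)->E->(0,1) | ant2:(3,3)->N->(2,3)
  grid max=4 at (3,3)
Step 3: ant0:(2,3)->S->(3,3) | ant1:(0,1)->E->(0,2) | ant2:(2,3)->S->(3,3)
  grid max=7 at (3,3)
Step 4: ant0:(3,3)->N->(2,3) | ant1:(0,2)->E->(0,3) | ant2:(3,3)->N->(2,3)
  grid max=6 at (3,3)
Step 5: ant0:(2,3)->S->(3,3) | ant1:(0,3)->S->(1,3) | ant2:(2,3)->S->(3,3)
  grid max=9 at (3,3)
Step 6: ant0:(3,3)->N->(2,3) | ant1:(1,3)->S->(2,3) | ant2:(3,3)->N->(2,3)
  grid max=9 at (2,3)

(2,3) (2,3) (2,3)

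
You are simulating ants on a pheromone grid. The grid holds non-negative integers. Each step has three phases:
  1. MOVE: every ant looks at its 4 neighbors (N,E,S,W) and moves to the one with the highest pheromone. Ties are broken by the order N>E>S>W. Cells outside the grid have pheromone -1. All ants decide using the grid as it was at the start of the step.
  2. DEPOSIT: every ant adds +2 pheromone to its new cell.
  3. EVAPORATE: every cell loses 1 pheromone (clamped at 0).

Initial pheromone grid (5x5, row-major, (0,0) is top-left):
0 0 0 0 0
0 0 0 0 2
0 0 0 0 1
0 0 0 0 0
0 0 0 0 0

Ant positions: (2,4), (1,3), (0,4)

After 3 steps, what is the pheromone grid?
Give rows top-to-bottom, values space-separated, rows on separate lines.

After step 1: ants at (1,4),(1,4),(1,4)
  0 0 0 0 0
  0 0 0 0 7
  0 0 0 0 0
  0 0 0 0 0
  0 0 0 0 0
After step 2: ants at (0,4),(0,4),(0,4)
  0 0 0 0 5
  0 0 0 0 6
  0 0 0 0 0
  0 0 0 0 0
  0 0 0 0 0
After step 3: ants at (1,4),(1,4),(1,4)
  0 0 0 0 4
  0 0 0 0 11
  0 0 0 0 0
  0 0 0 0 0
  0 0 0 0 0

0 0 0 0 4
0 0 0 0 11
0 0 0 0 0
0 0 0 0 0
0 0 0 0 0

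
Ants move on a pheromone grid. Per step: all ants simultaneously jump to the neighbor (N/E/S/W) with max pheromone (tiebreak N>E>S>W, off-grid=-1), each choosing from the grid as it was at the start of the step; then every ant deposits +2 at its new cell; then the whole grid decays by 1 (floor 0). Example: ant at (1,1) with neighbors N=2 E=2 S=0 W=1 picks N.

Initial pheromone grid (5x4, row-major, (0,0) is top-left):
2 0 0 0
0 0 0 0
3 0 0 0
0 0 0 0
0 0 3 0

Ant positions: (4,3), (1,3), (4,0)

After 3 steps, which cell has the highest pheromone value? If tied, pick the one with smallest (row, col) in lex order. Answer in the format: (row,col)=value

Step 1: ant0:(4,3)->W->(4,2) | ant1:(1,3)->N->(0,3) | ant2:(4,0)->N->(3,0)
  grid max=4 at (4,2)
Step 2: ant0:(4,2)->N->(3,2) | ant1:(0,3)->S->(1,3) | ant2:(3,0)->N->(2,0)
  grid max=3 at (2,0)
Step 3: ant0:(3,2)->S->(4,2) | ant1:(1,3)->N->(0,3) | ant2:(2,0)->N->(1,0)
  grid max=4 at (4,2)
Final grid:
  0 0 0 1
  1 0 0 0
  2 0 0 0
  0 0 0 0
  0 0 4 0
Max pheromone 4 at (4,2)

Answer: (4,2)=4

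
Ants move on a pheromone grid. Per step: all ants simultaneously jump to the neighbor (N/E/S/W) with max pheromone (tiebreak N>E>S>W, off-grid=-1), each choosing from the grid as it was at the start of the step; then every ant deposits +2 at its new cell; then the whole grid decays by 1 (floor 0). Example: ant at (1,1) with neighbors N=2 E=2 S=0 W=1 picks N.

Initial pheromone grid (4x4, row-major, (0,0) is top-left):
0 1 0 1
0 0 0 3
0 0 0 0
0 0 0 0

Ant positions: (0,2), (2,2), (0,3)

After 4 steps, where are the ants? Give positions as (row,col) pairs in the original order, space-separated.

Step 1: ant0:(0,2)->E->(0,3) | ant1:(2,2)->N->(1,2) | ant2:(0,3)->S->(1,3)
  grid max=4 at (1,3)
Step 2: ant0:(0,3)->S->(1,3) | ant1:(1,2)->E->(1,3) | ant2:(1,3)->N->(0,3)
  grid max=7 at (1,3)
Step 3: ant0:(1,3)->N->(0,3) | ant1:(1,3)->N->(0,3) | ant2:(0,3)->S->(1,3)
  grid max=8 at (1,3)
Step 4: ant0:(0,3)->S->(1,3) | ant1:(0,3)->S->(1,3) | ant2:(1,3)->N->(0,3)
  grid max=11 at (1,3)

(1,3) (1,3) (0,3)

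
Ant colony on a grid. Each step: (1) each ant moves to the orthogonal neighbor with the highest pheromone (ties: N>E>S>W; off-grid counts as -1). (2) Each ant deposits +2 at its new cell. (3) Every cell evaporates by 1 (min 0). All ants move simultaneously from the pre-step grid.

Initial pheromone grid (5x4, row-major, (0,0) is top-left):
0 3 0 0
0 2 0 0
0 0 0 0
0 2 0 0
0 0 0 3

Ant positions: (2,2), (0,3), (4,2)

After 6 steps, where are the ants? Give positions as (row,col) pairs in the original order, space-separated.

Step 1: ant0:(2,2)->N->(1,2) | ant1:(0,3)->S->(1,3) | ant2:(4,2)->E->(4,3)
  grid max=4 at (4,3)
Step 2: ant0:(1,2)->E->(1,3) | ant1:(1,3)->W->(1,2) | ant2:(4,3)->N->(3,3)
  grid max=3 at (4,3)
Step 3: ant0:(1,3)->W->(1,2) | ant1:(1,2)->E->(1,3) | ant2:(3,3)->S->(4,3)
  grid max=4 at (4,3)
Step 4: ant0:(1,2)->E->(1,3) | ant1:(1,3)->W->(1,2) | ant2:(4,3)->N->(3,3)
  grid max=4 at (1,2)
Step 5: ant0:(1,3)->W->(1,2) | ant1:(1,2)->E->(1,3) | ant2:(3,3)->S->(4,3)
  grid max=5 at (1,2)
Step 6: ant0:(1,2)->E->(1,3) | ant1:(1,3)->W->(1,2) | ant2:(4,3)->N->(3,3)
  grid max=6 at (1,2)

(1,3) (1,2) (3,3)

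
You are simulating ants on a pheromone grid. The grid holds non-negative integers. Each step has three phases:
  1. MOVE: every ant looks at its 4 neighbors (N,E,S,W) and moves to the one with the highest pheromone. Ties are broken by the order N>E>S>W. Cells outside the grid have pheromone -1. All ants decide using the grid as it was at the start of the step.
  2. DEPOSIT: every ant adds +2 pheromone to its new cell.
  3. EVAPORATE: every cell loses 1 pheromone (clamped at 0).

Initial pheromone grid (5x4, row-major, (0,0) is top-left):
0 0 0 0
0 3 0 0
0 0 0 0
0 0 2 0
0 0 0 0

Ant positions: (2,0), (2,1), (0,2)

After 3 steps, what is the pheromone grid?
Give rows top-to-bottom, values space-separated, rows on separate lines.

After step 1: ants at (1,0),(1,1),(0,3)
  0 0 0 1
  1 4 0 0
  0 0 0 0
  0 0 1 0
  0 0 0 0
After step 2: ants at (1,1),(1,0),(1,3)
  0 0 0 0
  2 5 0 1
  0 0 0 0
  0 0 0 0
  0 0 0 0
After step 3: ants at (1,0),(1,1),(0,3)
  0 0 0 1
  3 6 0 0
  0 0 0 0
  0 0 0 0
  0 0 0 0

0 0 0 1
3 6 0 0
0 0 0 0
0 0 0 0
0 0 0 0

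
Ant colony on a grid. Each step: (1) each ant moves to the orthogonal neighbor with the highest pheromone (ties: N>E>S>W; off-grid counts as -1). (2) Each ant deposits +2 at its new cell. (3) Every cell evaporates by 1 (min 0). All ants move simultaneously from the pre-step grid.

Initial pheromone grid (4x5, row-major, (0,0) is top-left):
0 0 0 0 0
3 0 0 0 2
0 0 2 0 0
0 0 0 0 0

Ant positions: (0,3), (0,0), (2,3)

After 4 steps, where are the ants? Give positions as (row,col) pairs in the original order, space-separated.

Step 1: ant0:(0,3)->E->(0,4) | ant1:(0,0)->S->(1,0) | ant2:(2,3)->W->(2,2)
  grid max=4 at (1,0)
Step 2: ant0:(0,4)->S->(1,4) | ant1:(1,0)->N->(0,0) | ant2:(2,2)->N->(1,2)
  grid max=3 at (1,0)
Step 3: ant0:(1,4)->N->(0,4) | ant1:(0,0)->S->(1,0) | ant2:(1,2)->S->(2,2)
  grid max=4 at (1,0)
Step 4: ant0:(0,4)->S->(1,4) | ant1:(1,0)->N->(0,0) | ant2:(2,2)->N->(1,2)
  grid max=3 at (1,0)

(1,4) (0,0) (1,2)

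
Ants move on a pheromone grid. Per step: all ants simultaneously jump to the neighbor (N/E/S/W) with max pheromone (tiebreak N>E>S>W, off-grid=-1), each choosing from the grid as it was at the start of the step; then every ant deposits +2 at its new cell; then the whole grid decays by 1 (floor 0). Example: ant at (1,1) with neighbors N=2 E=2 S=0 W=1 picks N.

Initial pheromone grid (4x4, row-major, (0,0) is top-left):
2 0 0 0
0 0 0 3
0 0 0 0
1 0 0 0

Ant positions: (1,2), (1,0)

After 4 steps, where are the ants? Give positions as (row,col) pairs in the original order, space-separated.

Step 1: ant0:(1,2)->E->(1,3) | ant1:(1,0)->N->(0,0)
  grid max=4 at (1,3)
Step 2: ant0:(1,3)->N->(0,3) | ant1:(0,0)->E->(0,1)
  grid max=3 at (1,3)
Step 3: ant0:(0,3)->S->(1,3) | ant1:(0,1)->W->(0,0)
  grid max=4 at (1,3)
Step 4: ant0:(1,3)->N->(0,3) | ant1:(0,0)->E->(0,1)
  grid max=3 at (1,3)

(0,3) (0,1)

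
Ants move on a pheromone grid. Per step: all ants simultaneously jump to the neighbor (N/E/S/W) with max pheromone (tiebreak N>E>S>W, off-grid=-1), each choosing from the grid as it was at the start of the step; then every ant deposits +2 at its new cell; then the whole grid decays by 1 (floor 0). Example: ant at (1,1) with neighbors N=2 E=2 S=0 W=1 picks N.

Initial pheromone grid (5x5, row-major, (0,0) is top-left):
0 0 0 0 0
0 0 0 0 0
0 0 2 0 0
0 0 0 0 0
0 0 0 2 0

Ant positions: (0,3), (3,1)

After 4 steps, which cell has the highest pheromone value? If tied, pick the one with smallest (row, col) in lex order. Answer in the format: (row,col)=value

Answer: (2,2)=2

Derivation:
Step 1: ant0:(0,3)->E->(0,4) | ant1:(3,1)->N->(2,1)
  grid max=1 at (0,4)
Step 2: ant0:(0,4)->S->(1,4) | ant1:(2,1)->E->(2,2)
  grid max=2 at (2,2)
Step 3: ant0:(1,4)->N->(0,4) | ant1:(2,2)->N->(1,2)
  grid max=1 at (0,4)
Step 4: ant0:(0,4)->S->(1,4) | ant1:(1,2)->S->(2,2)
  grid max=2 at (2,2)
Final grid:
  0 0 0 0 0
  0 0 0 0 1
  0 0 2 0 0
  0 0 0 0 0
  0 0 0 0 0
Max pheromone 2 at (2,2)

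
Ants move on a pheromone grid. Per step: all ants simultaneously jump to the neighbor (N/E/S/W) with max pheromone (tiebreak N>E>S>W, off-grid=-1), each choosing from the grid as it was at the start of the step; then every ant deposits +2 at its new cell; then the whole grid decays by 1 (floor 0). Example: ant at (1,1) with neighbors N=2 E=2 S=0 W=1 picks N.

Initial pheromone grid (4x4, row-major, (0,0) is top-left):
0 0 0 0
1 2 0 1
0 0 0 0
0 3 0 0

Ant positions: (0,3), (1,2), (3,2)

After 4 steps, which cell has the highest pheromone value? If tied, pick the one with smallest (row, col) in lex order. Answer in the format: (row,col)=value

Step 1: ant0:(0,3)->S->(1,3) | ant1:(1,2)->W->(1,1) | ant2:(3,2)->W->(3,1)
  grid max=4 at (3,1)
Step 2: ant0:(1,3)->N->(0,3) | ant1:(1,1)->N->(0,1) | ant2:(3,1)->N->(2,1)
  grid max=3 at (3,1)
Step 3: ant0:(0,3)->S->(1,3) | ant1:(0,1)->S->(1,1) | ant2:(2,1)->S->(3,1)
  grid max=4 at (3,1)
Step 4: ant0:(1,3)->N->(0,3) | ant1:(1,1)->N->(0,1) | ant2:(3,1)->N->(2,1)
  grid max=3 at (3,1)
Final grid:
  0 1 0 1
  0 2 0 1
  0 1 0 0
  0 3 0 0
Max pheromone 3 at (3,1)

Answer: (3,1)=3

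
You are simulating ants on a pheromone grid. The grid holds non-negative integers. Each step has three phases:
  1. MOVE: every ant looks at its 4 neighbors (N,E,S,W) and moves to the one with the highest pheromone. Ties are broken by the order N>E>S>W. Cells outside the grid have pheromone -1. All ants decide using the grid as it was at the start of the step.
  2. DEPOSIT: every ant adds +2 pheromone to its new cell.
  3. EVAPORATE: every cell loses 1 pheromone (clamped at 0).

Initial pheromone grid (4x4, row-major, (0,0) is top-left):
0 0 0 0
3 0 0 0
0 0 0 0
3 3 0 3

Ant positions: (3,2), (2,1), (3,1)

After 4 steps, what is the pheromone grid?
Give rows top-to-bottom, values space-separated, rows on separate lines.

After step 1: ants at (3,3),(3,1),(3,0)
  0 0 0 0
  2 0 0 0
  0 0 0 0
  4 4 0 4
After step 2: ants at (2,3),(3,0),(3,1)
  0 0 0 0
  1 0 0 0
  0 0 0 1
  5 5 0 3
After step 3: ants at (3,3),(3,1),(3,0)
  0 0 0 0
  0 0 0 0
  0 0 0 0
  6 6 0 4
After step 4: ants at (2,3),(3,0),(3,1)
  0 0 0 0
  0 0 0 0
  0 0 0 1
  7 7 0 3

0 0 0 0
0 0 0 0
0 0 0 1
7 7 0 3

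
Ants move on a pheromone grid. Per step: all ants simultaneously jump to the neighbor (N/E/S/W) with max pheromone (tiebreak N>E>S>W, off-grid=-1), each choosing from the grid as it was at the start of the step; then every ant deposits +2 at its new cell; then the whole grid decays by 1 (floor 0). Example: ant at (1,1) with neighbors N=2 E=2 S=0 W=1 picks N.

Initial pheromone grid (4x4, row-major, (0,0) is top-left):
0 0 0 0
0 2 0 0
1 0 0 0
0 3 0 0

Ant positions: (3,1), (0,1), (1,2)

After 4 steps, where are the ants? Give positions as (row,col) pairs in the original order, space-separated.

Step 1: ant0:(3,1)->N->(2,1) | ant1:(0,1)->S->(1,1) | ant2:(1,2)->W->(1,1)
  grid max=5 at (1,1)
Step 2: ant0:(2,1)->N->(1,1) | ant1:(1,1)->S->(2,1) | ant2:(1,1)->S->(2,1)
  grid max=6 at (1,1)
Step 3: ant0:(1,1)->S->(2,1) | ant1:(2,1)->N->(1,1) | ant2:(2,1)->N->(1,1)
  grid max=9 at (1,1)
Step 4: ant0:(2,1)->N->(1,1) | ant1:(1,1)->S->(2,1) | ant2:(1,1)->S->(2,1)
  grid max=10 at (1,1)

(1,1) (2,1) (2,1)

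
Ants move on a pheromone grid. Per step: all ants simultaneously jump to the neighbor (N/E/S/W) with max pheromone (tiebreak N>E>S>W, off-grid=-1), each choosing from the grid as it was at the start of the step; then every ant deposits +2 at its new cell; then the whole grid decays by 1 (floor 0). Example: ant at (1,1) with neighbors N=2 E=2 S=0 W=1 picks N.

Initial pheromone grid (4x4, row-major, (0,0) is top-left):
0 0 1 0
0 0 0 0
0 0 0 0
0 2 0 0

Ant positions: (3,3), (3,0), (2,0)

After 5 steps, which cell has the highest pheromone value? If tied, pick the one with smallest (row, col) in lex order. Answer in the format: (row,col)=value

Answer: (0,3)=3

Derivation:
Step 1: ant0:(3,3)->N->(2,3) | ant1:(3,0)->E->(3,1) | ant2:(2,0)->N->(1,0)
  grid max=3 at (3,1)
Step 2: ant0:(2,3)->N->(1,3) | ant1:(3,1)->N->(2,1) | ant2:(1,0)->N->(0,0)
  grid max=2 at (3,1)
Step 3: ant0:(1,3)->N->(0,3) | ant1:(2,1)->S->(3,1) | ant2:(0,0)->E->(0,1)
  grid max=3 at (3,1)
Step 4: ant0:(0,3)->S->(1,3) | ant1:(3,1)->N->(2,1) | ant2:(0,1)->E->(0,2)
  grid max=2 at (3,1)
Step 5: ant0:(1,3)->N->(0,3) | ant1:(2,1)->S->(3,1) | ant2:(0,2)->E->(0,3)
  grid max=3 at (0,3)
Final grid:
  0 0 0 3
  0 0 0 0
  0 0 0 0
  0 3 0 0
Max pheromone 3 at (0,3)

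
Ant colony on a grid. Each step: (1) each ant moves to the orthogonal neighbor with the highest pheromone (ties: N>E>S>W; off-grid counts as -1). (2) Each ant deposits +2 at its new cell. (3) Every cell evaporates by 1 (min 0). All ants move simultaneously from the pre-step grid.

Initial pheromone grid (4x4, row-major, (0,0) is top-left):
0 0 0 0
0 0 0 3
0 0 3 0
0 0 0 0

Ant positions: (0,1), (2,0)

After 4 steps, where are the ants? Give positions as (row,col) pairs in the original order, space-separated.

Step 1: ant0:(0,1)->E->(0,2) | ant1:(2,0)->N->(1,0)
  grid max=2 at (1,3)
Step 2: ant0:(0,2)->E->(0,3) | ant1:(1,0)->N->(0,0)
  grid max=1 at (0,0)
Step 3: ant0:(0,3)->S->(1,3) | ant1:(0,0)->E->(0,1)
  grid max=2 at (1,3)
Step 4: ant0:(1,3)->N->(0,3) | ant1:(0,1)->E->(0,2)
  grid max=1 at (0,2)

(0,3) (0,2)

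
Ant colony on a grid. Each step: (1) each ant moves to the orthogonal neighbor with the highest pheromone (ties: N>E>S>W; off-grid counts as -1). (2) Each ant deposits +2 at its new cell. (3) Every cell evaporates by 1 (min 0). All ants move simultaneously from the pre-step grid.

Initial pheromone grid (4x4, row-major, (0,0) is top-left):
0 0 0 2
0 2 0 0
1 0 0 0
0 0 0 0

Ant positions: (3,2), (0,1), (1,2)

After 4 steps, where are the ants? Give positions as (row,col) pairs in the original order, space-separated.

Step 1: ant0:(3,2)->N->(2,2) | ant1:(0,1)->S->(1,1) | ant2:(1,2)->W->(1,1)
  grid max=5 at (1,1)
Step 2: ant0:(2,2)->N->(1,2) | ant1:(1,1)->N->(0,1) | ant2:(1,1)->N->(0,1)
  grid max=4 at (1,1)
Step 3: ant0:(1,2)->W->(1,1) | ant1:(0,1)->S->(1,1) | ant2:(0,1)->S->(1,1)
  grid max=9 at (1,1)
Step 4: ant0:(1,1)->N->(0,1) | ant1:(1,1)->N->(0,1) | ant2:(1,1)->N->(0,1)
  grid max=8 at (1,1)

(0,1) (0,1) (0,1)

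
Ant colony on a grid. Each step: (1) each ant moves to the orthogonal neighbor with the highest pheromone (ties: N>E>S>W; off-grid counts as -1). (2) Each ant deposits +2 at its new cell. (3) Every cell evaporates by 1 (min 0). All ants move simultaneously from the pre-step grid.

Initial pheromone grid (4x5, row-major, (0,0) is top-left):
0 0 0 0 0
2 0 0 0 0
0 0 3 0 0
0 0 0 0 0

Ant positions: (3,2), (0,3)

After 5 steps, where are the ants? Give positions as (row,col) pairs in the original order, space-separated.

Step 1: ant0:(3,2)->N->(2,2) | ant1:(0,3)->E->(0,4)
  grid max=4 at (2,2)
Step 2: ant0:(2,2)->N->(1,2) | ant1:(0,4)->S->(1,4)
  grid max=3 at (2,2)
Step 3: ant0:(1,2)->S->(2,2) | ant1:(1,4)->N->(0,4)
  grid max=4 at (2,2)
Step 4: ant0:(2,2)->N->(1,2) | ant1:(0,4)->S->(1,4)
  grid max=3 at (2,2)
Step 5: ant0:(1,2)->S->(2,2) | ant1:(1,4)->N->(0,4)
  grid max=4 at (2,2)

(2,2) (0,4)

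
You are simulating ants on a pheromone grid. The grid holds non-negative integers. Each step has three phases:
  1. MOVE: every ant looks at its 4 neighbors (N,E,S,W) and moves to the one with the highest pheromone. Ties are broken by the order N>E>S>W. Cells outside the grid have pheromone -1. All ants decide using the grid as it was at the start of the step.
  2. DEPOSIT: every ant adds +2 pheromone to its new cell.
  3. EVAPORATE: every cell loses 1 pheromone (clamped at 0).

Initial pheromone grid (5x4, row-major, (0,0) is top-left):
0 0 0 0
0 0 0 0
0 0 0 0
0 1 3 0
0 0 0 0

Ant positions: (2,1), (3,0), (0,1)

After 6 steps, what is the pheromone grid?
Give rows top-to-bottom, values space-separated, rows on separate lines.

After step 1: ants at (3,1),(3,1),(0,2)
  0 0 1 0
  0 0 0 0
  0 0 0 0
  0 4 2 0
  0 0 0 0
After step 2: ants at (3,2),(3,2),(0,3)
  0 0 0 1
  0 0 0 0
  0 0 0 0
  0 3 5 0
  0 0 0 0
After step 3: ants at (3,1),(3,1),(1,3)
  0 0 0 0
  0 0 0 1
  0 0 0 0
  0 6 4 0
  0 0 0 0
After step 4: ants at (3,2),(3,2),(0,3)
  0 0 0 1
  0 0 0 0
  0 0 0 0
  0 5 7 0
  0 0 0 0
After step 5: ants at (3,1),(3,1),(1,3)
  0 0 0 0
  0 0 0 1
  0 0 0 0
  0 8 6 0
  0 0 0 0
After step 6: ants at (3,2),(3,2),(0,3)
  0 0 0 1
  0 0 0 0
  0 0 0 0
  0 7 9 0
  0 0 0 0

0 0 0 1
0 0 0 0
0 0 0 0
0 7 9 0
0 0 0 0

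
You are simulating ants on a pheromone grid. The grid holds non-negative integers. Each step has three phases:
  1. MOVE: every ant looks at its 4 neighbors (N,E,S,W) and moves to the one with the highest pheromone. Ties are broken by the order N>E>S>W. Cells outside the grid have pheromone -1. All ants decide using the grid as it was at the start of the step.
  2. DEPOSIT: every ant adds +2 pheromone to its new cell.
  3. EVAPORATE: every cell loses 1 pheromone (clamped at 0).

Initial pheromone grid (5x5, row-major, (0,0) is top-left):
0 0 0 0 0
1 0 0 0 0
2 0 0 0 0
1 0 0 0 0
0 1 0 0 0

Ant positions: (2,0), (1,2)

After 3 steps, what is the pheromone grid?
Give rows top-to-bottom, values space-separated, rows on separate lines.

After step 1: ants at (1,0),(0,2)
  0 0 1 0 0
  2 0 0 0 0
  1 0 0 0 0
  0 0 0 0 0
  0 0 0 0 0
After step 2: ants at (2,0),(0,3)
  0 0 0 1 0
  1 0 0 0 0
  2 0 0 0 0
  0 0 0 0 0
  0 0 0 0 0
After step 3: ants at (1,0),(0,4)
  0 0 0 0 1
  2 0 0 0 0
  1 0 0 0 0
  0 0 0 0 0
  0 0 0 0 0

0 0 0 0 1
2 0 0 0 0
1 0 0 0 0
0 0 0 0 0
0 0 0 0 0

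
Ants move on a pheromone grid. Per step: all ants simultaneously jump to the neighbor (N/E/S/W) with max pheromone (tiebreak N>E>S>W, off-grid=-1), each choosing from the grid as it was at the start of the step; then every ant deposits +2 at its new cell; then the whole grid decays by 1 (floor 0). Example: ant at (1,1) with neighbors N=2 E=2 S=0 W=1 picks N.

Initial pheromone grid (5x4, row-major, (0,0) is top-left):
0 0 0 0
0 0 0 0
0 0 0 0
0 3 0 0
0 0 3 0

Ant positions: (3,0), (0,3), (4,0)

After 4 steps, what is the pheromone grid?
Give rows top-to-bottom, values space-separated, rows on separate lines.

After step 1: ants at (3,1),(1,3),(3,0)
  0 0 0 0
  0 0 0 1
  0 0 0 0
  1 4 0 0
  0 0 2 0
After step 2: ants at (3,0),(0,3),(3,1)
  0 0 0 1
  0 0 0 0
  0 0 0 0
  2 5 0 0
  0 0 1 0
After step 3: ants at (3,1),(1,3),(3,0)
  0 0 0 0
  0 0 0 1
  0 0 0 0
  3 6 0 0
  0 0 0 0
After step 4: ants at (3,0),(0,3),(3,1)
  0 0 0 1
  0 0 0 0
  0 0 0 0
  4 7 0 0
  0 0 0 0

0 0 0 1
0 0 0 0
0 0 0 0
4 7 0 0
0 0 0 0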